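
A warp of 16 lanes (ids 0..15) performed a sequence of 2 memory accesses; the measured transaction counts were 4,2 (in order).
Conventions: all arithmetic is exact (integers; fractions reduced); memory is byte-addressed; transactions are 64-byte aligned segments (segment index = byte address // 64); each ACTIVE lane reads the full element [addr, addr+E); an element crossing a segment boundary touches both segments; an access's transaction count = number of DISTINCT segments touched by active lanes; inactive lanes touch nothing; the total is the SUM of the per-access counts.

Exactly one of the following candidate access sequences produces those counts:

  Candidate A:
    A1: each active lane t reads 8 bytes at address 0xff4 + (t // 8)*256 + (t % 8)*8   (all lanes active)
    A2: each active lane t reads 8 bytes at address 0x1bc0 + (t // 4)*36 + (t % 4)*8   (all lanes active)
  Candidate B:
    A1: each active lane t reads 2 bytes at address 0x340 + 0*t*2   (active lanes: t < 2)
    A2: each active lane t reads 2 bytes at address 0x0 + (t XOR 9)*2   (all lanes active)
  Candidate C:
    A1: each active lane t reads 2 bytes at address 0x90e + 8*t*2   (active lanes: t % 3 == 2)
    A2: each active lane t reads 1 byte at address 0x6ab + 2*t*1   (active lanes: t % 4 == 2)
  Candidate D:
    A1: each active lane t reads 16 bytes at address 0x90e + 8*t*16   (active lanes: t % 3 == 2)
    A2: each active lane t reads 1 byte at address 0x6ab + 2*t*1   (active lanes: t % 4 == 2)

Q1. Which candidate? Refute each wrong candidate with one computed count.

A: A2 gives 3 transactions, not 2
B: A1 gives 1 transaction, not 4
D: A1 gives 5 transactions, not 4
C: all counts match (4,2)

Answer: C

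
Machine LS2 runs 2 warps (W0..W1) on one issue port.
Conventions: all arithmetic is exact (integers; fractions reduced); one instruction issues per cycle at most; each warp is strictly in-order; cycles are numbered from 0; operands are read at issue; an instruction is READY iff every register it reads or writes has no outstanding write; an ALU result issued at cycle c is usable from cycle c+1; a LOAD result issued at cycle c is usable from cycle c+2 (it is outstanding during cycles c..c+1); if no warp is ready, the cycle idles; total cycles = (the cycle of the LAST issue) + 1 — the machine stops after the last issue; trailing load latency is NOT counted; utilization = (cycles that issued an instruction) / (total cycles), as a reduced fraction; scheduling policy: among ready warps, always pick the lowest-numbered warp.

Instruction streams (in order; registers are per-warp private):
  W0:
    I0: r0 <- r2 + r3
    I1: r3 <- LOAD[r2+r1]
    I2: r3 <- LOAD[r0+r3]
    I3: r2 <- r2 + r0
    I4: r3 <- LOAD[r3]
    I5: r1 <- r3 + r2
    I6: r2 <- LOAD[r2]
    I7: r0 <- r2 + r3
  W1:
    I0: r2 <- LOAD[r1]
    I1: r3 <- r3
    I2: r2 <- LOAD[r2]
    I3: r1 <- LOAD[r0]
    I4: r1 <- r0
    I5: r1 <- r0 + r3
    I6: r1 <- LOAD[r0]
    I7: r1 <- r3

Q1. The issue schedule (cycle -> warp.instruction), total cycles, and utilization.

cycle 0: W0.I0
cycle 1: W0.I1
cycle 2: W1.I0
cycle 3: W0.I2
cycle 4: W0.I3
cycle 5: W0.I4
cycle 6: W1.I1
cycle 7: W0.I5
cycle 8: W0.I6
cycle 9: W1.I2
cycle 10: W0.I7
cycle 11: W1.I3
cycle 12: idle
cycle 13: W1.I4
cycle 14: W1.I5
cycle 15: W1.I6
cycle 16: idle
cycle 17: W1.I7

Answer: 18 cycles, utilization 8/9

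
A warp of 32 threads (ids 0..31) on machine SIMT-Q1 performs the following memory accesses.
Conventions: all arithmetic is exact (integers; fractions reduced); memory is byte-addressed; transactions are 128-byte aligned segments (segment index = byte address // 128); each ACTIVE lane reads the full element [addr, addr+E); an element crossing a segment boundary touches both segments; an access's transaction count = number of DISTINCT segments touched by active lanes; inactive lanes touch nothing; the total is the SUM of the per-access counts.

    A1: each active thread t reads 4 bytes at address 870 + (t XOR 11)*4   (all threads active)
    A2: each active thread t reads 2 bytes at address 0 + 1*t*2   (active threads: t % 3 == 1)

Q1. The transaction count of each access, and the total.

A1: 2 transactions
A2: 1 transaction

Answer: 2,1; total 3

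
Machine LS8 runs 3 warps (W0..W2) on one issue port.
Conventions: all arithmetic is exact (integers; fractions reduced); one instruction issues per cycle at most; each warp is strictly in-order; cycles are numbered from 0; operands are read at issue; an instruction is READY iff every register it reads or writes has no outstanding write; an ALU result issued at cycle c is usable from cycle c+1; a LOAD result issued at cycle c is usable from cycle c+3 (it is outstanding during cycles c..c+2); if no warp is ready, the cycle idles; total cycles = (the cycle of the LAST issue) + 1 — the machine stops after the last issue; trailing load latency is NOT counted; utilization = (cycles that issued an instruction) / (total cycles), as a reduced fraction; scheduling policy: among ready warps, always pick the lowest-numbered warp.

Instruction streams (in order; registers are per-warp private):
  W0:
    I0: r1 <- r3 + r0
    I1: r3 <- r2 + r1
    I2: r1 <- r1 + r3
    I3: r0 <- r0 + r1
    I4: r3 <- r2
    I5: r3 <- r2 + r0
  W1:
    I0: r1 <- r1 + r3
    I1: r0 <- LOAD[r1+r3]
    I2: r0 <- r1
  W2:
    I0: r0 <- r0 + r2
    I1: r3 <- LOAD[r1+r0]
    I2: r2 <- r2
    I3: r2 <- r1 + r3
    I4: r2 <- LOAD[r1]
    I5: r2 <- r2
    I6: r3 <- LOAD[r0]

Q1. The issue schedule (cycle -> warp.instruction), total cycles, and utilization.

cycle 0: W0.I0
cycle 1: W0.I1
cycle 2: W0.I2
cycle 3: W0.I3
cycle 4: W0.I4
cycle 5: W0.I5
cycle 6: W1.I0
cycle 7: W1.I1
cycle 8: W2.I0
cycle 9: W2.I1
cycle 10: W1.I2
cycle 11: W2.I2
cycle 12: W2.I3
cycle 13: W2.I4
cycle 14: idle
cycle 15: idle
cycle 16: W2.I5
cycle 17: W2.I6

Answer: 18 cycles, utilization 8/9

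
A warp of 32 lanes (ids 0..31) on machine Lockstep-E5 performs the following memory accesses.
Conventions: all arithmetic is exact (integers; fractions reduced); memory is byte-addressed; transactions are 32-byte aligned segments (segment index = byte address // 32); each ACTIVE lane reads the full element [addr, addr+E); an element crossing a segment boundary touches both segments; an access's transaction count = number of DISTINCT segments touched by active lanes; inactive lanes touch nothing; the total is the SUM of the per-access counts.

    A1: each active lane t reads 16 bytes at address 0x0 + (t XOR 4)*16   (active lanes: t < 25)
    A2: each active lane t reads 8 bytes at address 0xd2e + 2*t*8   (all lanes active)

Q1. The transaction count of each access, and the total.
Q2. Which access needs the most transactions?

A1: 13 transactions
A2: 17 transactions

Answer: 13,17; total 30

Answer: A2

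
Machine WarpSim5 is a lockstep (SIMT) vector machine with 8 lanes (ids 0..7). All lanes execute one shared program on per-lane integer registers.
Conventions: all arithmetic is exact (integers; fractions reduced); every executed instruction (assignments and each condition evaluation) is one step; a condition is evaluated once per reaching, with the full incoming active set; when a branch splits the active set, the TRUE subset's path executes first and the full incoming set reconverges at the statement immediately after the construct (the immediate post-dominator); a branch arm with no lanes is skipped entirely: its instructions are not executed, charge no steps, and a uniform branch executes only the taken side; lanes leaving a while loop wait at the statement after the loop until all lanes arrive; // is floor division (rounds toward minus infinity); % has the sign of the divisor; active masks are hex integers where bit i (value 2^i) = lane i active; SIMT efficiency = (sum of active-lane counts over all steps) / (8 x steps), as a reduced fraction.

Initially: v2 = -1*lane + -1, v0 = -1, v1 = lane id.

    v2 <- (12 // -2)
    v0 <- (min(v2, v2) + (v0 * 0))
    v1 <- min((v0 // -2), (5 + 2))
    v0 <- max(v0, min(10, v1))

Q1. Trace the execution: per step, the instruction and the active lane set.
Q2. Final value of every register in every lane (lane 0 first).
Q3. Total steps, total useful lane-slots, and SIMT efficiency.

step 0: v2 <- (12 // -2)             0xff
step 1: v0 <- (min(v2, v2) + (v0 * 0)) 0xff
step 2: v1 <- min((v0 // -2), (5 + 2)) 0xff
step 3: v0 <- max(v0, min(10, v1))   0xff

Answer: 4 steps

v2: -6,-6,-6,-6,-6,-6,-6,-6
v0: 3,3,3,3,3,3,3,3
v1: 3,3,3,3,3,3,3,3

steps = 4; useful = 32; efficiency = 32/32 = 1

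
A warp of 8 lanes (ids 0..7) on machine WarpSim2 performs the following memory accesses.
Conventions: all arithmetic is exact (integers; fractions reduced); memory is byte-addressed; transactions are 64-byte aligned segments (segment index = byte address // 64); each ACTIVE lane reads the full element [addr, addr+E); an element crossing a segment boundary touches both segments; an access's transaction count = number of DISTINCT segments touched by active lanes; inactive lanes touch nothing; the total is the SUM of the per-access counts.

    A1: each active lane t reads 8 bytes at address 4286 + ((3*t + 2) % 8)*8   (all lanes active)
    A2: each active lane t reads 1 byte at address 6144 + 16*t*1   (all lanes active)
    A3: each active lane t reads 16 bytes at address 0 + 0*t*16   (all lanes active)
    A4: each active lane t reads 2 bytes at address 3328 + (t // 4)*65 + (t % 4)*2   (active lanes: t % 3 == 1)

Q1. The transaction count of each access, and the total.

A1: 2 transactions
A2: 2 transactions
A3: 1 transaction
A4: 2 transactions

Answer: 2,2,1,2; total 7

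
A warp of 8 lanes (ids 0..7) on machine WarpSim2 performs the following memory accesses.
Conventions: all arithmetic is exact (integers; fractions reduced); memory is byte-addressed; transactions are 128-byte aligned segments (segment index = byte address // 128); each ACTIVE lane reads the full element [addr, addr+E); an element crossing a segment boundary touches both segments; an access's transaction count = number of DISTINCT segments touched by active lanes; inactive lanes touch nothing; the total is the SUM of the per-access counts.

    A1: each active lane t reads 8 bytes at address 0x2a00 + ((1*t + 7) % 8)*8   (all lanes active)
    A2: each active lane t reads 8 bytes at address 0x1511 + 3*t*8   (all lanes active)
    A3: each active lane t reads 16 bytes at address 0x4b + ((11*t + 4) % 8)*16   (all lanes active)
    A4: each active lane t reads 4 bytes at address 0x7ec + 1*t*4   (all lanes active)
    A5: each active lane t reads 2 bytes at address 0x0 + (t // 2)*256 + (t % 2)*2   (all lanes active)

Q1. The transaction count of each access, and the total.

A1: 1 transaction
A2: 2 transactions
A3: 2 transactions
A4: 2 transactions
A5: 4 transactions

Answer: 1,2,2,2,4; total 11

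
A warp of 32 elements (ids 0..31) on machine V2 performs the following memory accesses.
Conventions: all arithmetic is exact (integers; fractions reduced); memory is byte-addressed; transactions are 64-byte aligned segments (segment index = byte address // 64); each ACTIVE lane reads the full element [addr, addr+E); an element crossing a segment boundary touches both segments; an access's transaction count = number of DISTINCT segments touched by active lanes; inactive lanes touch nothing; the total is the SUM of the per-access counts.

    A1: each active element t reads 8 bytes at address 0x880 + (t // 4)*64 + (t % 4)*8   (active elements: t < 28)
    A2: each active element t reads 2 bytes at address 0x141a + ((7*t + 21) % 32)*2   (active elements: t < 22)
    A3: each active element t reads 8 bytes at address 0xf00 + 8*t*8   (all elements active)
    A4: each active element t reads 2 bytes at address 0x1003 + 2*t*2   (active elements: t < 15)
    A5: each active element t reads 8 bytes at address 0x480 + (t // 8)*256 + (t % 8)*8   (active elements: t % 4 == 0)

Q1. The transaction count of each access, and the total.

A1: 7 transactions
A2: 2 transactions
A3: 32 transactions
A4: 1 transaction
A5: 4 transactions

Answer: 7,2,32,1,4; total 46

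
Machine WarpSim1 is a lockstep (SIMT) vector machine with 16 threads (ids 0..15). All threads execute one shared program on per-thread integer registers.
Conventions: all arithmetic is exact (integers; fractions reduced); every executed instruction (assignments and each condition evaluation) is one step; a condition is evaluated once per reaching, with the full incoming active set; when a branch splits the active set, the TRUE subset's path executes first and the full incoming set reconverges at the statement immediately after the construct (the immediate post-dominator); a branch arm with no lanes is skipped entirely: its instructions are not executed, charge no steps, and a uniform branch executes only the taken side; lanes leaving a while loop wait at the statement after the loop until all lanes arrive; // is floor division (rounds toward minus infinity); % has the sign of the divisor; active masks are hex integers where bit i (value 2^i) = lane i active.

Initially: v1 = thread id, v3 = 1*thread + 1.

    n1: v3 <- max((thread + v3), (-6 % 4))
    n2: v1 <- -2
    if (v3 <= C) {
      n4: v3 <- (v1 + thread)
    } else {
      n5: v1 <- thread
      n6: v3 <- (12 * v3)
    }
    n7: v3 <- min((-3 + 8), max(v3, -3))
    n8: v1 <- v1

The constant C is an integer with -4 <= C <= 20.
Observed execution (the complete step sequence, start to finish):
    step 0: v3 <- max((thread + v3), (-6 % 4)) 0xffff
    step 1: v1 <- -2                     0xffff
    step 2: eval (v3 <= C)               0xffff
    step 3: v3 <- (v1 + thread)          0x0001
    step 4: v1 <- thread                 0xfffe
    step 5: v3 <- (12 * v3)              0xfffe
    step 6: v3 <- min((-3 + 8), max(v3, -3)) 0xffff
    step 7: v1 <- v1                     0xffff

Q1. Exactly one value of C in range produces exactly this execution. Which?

Answer: C = 2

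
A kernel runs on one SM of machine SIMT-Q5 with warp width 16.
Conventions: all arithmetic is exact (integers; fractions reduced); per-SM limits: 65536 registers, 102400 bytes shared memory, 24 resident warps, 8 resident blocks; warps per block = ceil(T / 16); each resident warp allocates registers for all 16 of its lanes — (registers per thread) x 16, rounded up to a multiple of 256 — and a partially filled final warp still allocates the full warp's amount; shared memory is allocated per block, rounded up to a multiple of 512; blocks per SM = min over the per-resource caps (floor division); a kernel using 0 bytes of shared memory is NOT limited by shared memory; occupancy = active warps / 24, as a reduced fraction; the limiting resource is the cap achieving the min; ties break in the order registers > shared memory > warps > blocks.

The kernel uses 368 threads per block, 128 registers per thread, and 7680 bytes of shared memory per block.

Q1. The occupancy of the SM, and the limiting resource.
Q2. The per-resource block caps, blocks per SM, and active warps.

Answer: occupancy 23/24, limited by registers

registers: 1 block
shared memory: 13 blocks
warps: 1 block
blocks: 8 blocks

Answer: 1 block, 23 active warps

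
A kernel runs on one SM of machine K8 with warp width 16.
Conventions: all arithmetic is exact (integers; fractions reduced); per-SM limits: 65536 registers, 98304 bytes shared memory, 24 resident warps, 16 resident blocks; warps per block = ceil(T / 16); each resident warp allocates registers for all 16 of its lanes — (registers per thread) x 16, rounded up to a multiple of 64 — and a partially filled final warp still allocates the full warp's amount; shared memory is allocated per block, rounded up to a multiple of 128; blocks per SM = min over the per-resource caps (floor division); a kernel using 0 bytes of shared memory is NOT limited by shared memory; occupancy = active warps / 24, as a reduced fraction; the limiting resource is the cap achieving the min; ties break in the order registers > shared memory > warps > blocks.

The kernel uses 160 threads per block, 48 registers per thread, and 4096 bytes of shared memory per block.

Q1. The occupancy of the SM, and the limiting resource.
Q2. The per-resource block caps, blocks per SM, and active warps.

Answer: occupancy 5/6, limited by warps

registers: 8 blocks
shared memory: 24 blocks
warps: 2 blocks
blocks: 16 blocks

Answer: 2 blocks, 20 active warps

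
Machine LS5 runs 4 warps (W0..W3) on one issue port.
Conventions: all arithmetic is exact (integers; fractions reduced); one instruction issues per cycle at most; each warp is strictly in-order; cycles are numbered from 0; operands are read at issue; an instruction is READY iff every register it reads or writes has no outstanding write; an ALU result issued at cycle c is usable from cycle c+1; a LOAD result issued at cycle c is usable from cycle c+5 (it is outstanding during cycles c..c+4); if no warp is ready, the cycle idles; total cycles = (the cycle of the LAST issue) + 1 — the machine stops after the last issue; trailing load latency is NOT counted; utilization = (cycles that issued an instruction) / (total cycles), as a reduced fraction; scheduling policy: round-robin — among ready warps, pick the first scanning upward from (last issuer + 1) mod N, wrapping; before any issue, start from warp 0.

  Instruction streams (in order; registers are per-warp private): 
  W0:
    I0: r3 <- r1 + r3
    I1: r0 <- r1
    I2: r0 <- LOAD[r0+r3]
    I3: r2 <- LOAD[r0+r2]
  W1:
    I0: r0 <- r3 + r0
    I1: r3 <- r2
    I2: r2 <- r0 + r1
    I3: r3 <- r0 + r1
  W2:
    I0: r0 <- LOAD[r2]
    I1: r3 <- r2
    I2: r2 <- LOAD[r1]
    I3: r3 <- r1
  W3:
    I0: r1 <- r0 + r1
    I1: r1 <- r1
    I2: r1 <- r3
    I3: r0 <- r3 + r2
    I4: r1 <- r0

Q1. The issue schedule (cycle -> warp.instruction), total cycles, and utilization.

cycle 0: W0.I0
cycle 1: W1.I0
cycle 2: W2.I0
cycle 3: W3.I0
cycle 4: W0.I1
cycle 5: W1.I1
cycle 6: W2.I1
cycle 7: W3.I1
cycle 8: W0.I2
cycle 9: W1.I2
cycle 10: W2.I2
cycle 11: W3.I2
cycle 12: W1.I3
cycle 13: W2.I3
cycle 14: W3.I3
cycle 15: W0.I3
cycle 16: W3.I4

Answer: 17 cycles, utilization 1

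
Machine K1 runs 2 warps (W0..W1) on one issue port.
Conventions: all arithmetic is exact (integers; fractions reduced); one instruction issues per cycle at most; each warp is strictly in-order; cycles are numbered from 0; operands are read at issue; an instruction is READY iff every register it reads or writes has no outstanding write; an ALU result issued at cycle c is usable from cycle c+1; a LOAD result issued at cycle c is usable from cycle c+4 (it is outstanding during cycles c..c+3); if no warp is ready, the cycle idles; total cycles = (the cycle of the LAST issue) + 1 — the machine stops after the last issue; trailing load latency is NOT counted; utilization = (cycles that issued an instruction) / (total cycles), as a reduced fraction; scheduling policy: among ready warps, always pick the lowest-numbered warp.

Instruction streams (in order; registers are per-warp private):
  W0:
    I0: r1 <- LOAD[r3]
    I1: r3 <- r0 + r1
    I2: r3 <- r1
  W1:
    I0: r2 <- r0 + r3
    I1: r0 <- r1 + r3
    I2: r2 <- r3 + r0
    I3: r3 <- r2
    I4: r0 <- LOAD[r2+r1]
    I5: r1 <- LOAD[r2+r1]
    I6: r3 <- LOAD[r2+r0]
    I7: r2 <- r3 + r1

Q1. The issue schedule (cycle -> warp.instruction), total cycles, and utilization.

cycle 0: W0.I0
cycle 1: W1.I0
cycle 2: W1.I1
cycle 3: W1.I2
cycle 4: W0.I1
cycle 5: W0.I2
cycle 6: W1.I3
cycle 7: W1.I4
cycle 8: W1.I5
cycle 9: idle
cycle 10: idle
cycle 11: W1.I6
cycle 12: idle
cycle 13: idle
cycle 14: idle
cycle 15: W1.I7

Answer: 16 cycles, utilization 11/16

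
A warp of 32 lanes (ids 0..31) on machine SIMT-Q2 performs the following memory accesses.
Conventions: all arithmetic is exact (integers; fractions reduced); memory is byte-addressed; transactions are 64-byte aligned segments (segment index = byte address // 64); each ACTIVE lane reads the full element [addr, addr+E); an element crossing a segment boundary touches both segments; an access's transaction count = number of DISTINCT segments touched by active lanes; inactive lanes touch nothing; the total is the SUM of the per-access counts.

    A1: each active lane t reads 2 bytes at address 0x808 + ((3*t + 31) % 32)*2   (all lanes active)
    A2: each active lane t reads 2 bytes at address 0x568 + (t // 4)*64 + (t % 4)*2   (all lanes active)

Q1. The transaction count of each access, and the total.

A1: 2 transactions
A2: 8 transactions

Answer: 2,8; total 10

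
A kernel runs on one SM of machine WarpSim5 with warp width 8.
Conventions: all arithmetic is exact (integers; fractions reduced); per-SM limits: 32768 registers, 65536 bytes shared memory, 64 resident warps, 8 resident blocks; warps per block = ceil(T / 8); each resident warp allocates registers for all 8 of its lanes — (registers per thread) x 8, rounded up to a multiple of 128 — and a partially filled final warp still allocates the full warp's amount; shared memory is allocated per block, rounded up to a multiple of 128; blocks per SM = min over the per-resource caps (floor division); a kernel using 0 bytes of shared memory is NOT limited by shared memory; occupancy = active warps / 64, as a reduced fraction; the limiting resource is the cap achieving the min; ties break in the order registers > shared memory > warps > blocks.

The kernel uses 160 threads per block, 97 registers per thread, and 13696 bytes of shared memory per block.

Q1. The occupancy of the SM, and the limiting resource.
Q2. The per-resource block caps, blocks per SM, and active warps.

Answer: occupancy 5/16, limited by registers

registers: 1 block
shared memory: 4 blocks
warps: 3 blocks
blocks: 8 blocks

Answer: 1 block, 20 active warps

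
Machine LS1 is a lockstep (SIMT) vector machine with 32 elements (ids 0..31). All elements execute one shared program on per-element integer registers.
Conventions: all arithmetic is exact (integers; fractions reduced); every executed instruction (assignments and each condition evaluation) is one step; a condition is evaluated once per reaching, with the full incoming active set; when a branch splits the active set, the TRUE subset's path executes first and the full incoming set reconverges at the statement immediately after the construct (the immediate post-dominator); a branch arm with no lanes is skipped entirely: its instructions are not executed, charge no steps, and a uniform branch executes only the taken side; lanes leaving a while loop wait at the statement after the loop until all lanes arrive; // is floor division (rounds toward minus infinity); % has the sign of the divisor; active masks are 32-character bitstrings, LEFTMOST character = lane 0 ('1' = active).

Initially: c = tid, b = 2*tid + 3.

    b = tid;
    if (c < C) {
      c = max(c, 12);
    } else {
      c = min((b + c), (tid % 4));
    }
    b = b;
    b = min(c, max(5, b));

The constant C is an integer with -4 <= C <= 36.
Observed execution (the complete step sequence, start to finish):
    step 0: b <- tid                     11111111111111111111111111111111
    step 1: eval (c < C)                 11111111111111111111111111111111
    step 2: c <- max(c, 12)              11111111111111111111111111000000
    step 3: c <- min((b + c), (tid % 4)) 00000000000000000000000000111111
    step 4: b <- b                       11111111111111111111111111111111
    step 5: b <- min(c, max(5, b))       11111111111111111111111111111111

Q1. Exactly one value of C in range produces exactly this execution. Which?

Answer: C = 26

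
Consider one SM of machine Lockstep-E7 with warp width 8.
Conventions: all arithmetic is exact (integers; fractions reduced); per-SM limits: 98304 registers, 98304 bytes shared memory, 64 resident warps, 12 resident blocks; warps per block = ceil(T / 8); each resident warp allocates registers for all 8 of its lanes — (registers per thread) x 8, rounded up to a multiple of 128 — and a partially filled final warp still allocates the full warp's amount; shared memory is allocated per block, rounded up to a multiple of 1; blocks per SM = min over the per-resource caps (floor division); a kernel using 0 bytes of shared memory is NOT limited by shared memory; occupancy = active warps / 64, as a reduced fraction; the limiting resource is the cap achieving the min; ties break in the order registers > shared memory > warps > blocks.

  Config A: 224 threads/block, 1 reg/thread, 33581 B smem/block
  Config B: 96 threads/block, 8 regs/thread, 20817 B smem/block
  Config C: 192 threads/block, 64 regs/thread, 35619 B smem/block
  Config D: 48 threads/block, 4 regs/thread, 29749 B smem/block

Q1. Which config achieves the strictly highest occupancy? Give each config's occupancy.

occupancies: A 7/8, B 3/4, C 3/4, D 9/32

Answer: A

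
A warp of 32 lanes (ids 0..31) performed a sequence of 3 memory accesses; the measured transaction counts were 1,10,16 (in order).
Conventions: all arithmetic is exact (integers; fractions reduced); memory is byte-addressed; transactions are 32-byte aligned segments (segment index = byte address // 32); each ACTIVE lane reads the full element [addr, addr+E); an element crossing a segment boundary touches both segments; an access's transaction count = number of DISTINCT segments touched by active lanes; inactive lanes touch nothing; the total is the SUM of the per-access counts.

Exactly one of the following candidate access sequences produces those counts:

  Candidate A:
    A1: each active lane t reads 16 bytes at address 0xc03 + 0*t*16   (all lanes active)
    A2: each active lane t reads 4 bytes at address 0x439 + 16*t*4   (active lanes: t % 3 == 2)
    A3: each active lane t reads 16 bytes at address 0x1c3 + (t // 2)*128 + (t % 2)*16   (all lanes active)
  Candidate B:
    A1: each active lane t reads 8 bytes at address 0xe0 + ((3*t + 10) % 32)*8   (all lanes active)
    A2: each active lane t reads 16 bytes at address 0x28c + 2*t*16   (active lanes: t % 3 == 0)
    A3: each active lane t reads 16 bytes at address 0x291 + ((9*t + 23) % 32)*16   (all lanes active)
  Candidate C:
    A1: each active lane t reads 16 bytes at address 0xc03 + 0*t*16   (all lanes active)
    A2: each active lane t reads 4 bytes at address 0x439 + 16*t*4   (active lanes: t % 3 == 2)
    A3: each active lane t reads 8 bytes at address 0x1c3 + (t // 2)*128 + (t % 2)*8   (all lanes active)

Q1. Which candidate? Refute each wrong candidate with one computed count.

A: A3 gives 32 transactions, not 16
B: A1 gives 8 transactions, not 1
C: all counts match (1,10,16)

Answer: C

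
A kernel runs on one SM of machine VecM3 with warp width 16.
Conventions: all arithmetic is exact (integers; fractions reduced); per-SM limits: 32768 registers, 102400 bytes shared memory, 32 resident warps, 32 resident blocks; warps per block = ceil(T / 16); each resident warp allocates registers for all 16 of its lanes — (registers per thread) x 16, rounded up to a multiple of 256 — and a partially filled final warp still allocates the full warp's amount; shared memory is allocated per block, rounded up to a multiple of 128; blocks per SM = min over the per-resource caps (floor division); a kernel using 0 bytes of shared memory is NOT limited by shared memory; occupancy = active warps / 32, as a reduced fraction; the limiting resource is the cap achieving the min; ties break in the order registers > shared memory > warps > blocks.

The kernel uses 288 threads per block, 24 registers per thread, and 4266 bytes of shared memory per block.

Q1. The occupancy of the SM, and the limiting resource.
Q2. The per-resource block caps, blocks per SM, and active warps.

Answer: occupancy 9/16, limited by warps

registers: 3 blocks
shared memory: 23 blocks
warps: 1 block
blocks: 32 blocks

Answer: 1 block, 18 active warps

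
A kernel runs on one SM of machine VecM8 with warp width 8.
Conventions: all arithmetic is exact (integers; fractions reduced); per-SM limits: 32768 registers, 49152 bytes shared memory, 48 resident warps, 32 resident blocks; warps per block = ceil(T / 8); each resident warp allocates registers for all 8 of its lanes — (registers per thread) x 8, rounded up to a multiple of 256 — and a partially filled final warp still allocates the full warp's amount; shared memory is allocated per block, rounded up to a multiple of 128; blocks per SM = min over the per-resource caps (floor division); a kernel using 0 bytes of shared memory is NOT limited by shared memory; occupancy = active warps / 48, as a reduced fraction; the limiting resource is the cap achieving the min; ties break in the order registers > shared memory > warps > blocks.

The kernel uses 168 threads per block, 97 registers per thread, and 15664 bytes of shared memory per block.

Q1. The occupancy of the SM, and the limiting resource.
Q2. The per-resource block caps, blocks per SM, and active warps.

Answer: occupancy 7/16, limited by registers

registers: 1 block
shared memory: 3 blocks
warps: 2 blocks
blocks: 32 blocks

Answer: 1 block, 21 active warps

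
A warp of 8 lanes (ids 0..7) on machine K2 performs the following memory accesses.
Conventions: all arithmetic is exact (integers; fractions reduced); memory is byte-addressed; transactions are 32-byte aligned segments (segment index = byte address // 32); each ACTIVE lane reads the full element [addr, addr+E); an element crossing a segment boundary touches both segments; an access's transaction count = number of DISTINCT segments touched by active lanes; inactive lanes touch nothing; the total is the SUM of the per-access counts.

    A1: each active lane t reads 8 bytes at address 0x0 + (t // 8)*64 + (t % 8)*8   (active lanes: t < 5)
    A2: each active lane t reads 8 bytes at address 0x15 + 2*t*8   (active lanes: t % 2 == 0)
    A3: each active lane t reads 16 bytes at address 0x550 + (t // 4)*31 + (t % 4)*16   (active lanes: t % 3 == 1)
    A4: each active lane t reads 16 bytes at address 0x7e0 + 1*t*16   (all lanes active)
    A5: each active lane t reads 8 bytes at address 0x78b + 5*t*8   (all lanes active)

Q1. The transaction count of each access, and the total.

A1: 2 transactions
A2: 4 transactions
A3: 3 transactions
A4: 4 transactions
A5: 10 transactions

Answer: 2,4,3,4,10; total 23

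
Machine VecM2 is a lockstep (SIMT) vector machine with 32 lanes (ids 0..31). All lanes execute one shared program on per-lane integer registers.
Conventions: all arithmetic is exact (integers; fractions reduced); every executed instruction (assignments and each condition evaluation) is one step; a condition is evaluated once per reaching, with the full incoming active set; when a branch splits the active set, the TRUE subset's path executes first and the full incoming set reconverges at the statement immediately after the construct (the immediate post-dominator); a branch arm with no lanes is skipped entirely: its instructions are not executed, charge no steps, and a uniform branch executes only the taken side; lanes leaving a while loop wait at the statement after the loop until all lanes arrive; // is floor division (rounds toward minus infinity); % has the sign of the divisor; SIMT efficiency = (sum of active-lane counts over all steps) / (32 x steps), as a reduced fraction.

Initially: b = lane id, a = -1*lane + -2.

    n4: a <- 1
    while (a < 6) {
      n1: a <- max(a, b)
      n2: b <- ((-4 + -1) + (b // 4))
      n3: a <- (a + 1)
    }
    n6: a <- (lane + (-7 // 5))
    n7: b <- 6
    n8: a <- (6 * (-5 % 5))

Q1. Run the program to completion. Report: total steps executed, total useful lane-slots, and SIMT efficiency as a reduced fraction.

Answer: 25 steps, 344 useful, 43/100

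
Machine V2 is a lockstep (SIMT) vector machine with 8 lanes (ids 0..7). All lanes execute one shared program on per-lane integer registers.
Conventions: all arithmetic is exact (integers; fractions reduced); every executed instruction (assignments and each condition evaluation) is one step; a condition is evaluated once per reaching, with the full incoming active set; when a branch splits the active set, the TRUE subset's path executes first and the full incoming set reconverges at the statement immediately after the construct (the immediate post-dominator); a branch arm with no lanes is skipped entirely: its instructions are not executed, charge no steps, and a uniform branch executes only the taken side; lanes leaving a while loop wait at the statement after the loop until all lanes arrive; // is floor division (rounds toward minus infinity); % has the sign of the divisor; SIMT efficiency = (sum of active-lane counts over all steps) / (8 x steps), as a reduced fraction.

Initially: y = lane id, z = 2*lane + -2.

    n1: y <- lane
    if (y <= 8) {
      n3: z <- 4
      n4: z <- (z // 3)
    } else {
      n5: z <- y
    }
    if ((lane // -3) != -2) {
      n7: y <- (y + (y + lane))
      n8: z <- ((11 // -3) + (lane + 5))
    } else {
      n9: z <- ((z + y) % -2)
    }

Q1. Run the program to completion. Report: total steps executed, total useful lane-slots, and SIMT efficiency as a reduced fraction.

Answer: 8 steps, 53 useful, 53/64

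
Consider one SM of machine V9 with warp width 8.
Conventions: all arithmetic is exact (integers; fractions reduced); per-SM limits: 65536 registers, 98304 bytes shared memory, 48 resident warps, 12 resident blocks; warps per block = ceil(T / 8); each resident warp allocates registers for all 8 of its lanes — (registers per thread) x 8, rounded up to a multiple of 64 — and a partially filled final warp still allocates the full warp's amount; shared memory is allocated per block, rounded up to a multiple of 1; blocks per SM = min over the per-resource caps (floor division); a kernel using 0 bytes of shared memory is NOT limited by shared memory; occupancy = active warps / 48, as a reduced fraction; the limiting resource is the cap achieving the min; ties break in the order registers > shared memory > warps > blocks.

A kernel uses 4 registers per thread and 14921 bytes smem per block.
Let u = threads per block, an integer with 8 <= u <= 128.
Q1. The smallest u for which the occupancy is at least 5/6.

Answer: u = 49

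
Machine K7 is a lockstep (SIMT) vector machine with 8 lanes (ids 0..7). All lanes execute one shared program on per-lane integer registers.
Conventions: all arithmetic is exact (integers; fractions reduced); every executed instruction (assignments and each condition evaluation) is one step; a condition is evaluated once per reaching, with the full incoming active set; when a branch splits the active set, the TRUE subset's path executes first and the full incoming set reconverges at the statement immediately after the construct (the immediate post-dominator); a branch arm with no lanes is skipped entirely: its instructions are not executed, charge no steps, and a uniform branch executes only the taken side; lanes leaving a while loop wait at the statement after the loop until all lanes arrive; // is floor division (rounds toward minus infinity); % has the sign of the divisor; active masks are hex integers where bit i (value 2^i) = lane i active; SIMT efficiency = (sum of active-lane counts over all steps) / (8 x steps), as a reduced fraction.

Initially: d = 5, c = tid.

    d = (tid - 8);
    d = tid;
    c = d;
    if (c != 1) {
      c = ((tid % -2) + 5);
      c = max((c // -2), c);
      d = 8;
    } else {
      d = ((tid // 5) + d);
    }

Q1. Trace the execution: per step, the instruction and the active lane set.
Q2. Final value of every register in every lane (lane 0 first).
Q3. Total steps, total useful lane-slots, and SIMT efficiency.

step 0: d <- (tid - 8)               0xff
step 1: d <- tid                     0xff
step 2: c <- d                       0xff
step 3: eval (c != 1)                0xff
step 4: c <- ((tid % -2) + 5)        0xfd
step 5: c <- max((c // -2), c)       0xfd
step 6: d <- 8                       0xfd
step 7: d <- ((tid // 5) + d)        0x02

Answer: 8 steps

d: 8,1,8,8,8,8,8,8
c: 5,1,5,4,5,4,5,4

steps = 8; useful = 54; efficiency = 54/64 = 27/32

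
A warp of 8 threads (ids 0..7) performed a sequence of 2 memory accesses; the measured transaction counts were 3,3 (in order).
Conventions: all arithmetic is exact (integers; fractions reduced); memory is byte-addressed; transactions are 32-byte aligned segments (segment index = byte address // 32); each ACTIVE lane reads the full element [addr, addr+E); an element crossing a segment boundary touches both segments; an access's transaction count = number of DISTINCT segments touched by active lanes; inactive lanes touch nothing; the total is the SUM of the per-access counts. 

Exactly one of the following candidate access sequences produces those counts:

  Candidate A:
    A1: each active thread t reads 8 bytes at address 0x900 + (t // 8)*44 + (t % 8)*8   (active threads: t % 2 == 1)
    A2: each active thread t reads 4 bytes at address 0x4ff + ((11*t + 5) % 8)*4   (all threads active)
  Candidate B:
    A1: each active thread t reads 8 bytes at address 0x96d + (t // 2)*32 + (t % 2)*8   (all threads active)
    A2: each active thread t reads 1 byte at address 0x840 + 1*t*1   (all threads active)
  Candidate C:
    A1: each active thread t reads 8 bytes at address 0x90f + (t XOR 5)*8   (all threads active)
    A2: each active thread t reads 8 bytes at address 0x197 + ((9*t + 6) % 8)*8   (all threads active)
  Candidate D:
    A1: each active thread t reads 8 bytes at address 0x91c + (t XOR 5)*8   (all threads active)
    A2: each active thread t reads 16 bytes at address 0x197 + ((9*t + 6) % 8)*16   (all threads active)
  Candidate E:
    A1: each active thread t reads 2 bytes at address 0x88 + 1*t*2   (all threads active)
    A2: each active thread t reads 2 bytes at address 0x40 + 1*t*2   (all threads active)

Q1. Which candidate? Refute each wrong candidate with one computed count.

A: A1 gives 2 transactions, not 3
B: A1 gives 4 transactions, not 3
D: A2 gives 5 transactions, not 3
E: A1 gives 1 transaction, not 3
C: all counts match (3,3)

Answer: C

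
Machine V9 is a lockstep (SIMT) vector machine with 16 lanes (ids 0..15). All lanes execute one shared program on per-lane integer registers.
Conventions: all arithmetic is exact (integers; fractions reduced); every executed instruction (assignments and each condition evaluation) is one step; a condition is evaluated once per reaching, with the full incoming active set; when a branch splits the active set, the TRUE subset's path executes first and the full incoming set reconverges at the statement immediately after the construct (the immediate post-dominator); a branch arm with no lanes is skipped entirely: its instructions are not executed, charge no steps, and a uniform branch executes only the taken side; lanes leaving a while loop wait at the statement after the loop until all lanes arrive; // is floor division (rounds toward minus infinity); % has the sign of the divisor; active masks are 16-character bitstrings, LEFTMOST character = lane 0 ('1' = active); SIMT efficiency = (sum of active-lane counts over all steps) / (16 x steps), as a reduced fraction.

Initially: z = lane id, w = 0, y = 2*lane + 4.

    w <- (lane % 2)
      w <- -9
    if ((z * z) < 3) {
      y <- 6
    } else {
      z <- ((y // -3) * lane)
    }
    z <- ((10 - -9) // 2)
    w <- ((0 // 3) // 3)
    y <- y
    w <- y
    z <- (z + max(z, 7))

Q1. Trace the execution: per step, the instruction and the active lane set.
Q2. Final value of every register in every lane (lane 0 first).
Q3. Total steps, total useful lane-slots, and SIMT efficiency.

step 0: w <- (lane % 2)              1111111111111111
step 1: w <- -9                      1111111111111111
step 2: eval ((z * z) < 3)           1111111111111111
step 3: y <- 6                       1100000000000000
step 4: z <- ((y // -3) * lane)      0011111111111111
step 5: z <- ((10 - -9) // 2)        1111111111111111
step 6: w <- ((0 // 3) // 3)         1111111111111111
step 7: y <- y                       1111111111111111
step 8: w <- y                       1111111111111111
step 9: z <- (z + max(z, 7))         1111111111111111

Answer: 10 steps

z: 18,18,18,18,18,18,18,18,18,18,18,18,18,18,18,18
w: 6,6,8,10,12,14,16,18,20,22,24,26,28,30,32,34
y: 6,6,8,10,12,14,16,18,20,22,24,26,28,30,32,34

steps = 10; useful = 144; efficiency = 144/160 = 9/10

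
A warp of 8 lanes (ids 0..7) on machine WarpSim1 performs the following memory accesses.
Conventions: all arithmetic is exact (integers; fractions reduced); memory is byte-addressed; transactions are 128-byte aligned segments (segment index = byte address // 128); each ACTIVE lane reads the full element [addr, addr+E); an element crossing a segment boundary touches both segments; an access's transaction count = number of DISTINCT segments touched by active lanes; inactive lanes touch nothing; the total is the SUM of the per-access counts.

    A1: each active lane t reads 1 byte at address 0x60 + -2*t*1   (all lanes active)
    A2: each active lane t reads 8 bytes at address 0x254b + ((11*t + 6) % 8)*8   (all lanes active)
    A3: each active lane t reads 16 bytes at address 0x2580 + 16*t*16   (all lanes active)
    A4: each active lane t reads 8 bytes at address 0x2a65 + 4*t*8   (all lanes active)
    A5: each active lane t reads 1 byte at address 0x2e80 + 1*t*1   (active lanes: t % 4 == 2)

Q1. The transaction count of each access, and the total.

A1: 1 transaction
A2: 2 transactions
A3: 8 transactions
A4: 3 transactions
A5: 1 transaction

Answer: 1,2,8,3,1; total 15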